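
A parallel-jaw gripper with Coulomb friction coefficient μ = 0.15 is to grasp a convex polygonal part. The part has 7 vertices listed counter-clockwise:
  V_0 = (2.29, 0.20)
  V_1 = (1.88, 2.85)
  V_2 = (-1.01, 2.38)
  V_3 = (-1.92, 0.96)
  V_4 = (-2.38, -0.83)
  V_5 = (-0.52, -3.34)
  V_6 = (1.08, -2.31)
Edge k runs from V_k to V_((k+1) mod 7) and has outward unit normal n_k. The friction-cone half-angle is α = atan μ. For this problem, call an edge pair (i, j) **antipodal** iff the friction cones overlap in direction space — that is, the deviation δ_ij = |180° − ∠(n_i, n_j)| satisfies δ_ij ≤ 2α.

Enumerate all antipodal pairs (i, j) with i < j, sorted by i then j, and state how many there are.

count = 2; pairs: (2,6), (3,6)

α = atan 0.15 = 8.53°;  2α = 17.06°
n_0 = (+0.9882, +0.1529)
n_1 = (-0.1605, +0.9870)
n_2 = (-0.8419, +0.5396)
n_3 = (-0.9685, +0.2489)
n_4 = (-0.8034, -0.5954)
n_5 = (+0.5413, -0.8408)
n_6 = (+0.9008, -0.4342)
  (0,1): δ = 89.56°  ·
  (0,2): δ = 41.45°  ·
  (0,3): δ = 23.21°  ·
  (0,4): δ = 27.74°  ·
  (0,5): δ = 113.98°  ·
  (0,6): δ = 145.47°  ·
  (1,2): δ = 131.89°  ·
  (1,3): δ = 113.65°  ·
  (1,4): δ = 62.70°  ·
  (1,5): δ = 23.53°  ·
  (1,6): δ = 55.03°  ·
  (2,3): δ = 161.76°  ·
  (2,4): δ = 110.81°  ·
  (2,5): δ = 24.58°  ·
  (2,6): δ = 6.92°  ✓
  (3,4): δ = 129.05°  ·
  (3,5): δ = 42.82°  ·
  (3,6): δ = 11.33°  ✓
  (4,5): δ = 93.77°  ·
  (4,6): δ = 62.28°  ·
  (5,6): δ = 148.51°  ·
antipodal pairs: 2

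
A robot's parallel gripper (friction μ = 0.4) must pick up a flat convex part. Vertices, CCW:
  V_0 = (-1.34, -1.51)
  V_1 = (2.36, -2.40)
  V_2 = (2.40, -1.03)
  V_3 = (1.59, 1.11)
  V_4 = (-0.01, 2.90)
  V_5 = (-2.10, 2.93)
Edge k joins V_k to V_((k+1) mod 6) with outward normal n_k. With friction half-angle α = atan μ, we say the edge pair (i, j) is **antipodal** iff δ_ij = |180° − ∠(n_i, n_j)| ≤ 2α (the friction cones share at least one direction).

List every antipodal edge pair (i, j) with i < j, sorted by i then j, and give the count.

count = 5; pairs: (0,3), (0,4), (1,5), (2,5), (3,5)

α = atan 0.4 = 21.80°;  2α = 43.60°
n_0 = (-0.2339, -0.9723)
n_1 = (+0.9996, -0.0292)
n_2 = (+0.9352, +0.3540)
n_3 = (+0.7456, +0.6664)
n_4 = (+0.0144, +0.9999)
n_5 = (-0.9857, -0.1687)
  (0,1): δ = 78.15°  ·
  (0,2): δ = 55.74°  ·
  (0,3): δ = 34.68°  ✓
  (0,4): δ = 12.70°  ✓
  (0,5): δ = 113.24°  ·
  (1,2): δ = 157.60°  ·
  (1,3): δ = 136.54°  ·
  (1,4): δ = 89.15°  ·
  (1,5): δ = 11.39°  ✓
  (2,3): δ = 158.94°  ·
  (2,4): δ = 111.55°  ·
  (2,5): δ = 11.02°  ✓
  (3,4): δ = 132.61°  ·
  (3,5): δ = 32.08°  ✓
  (4,5): δ = 79.46°  ·
antipodal pairs: 5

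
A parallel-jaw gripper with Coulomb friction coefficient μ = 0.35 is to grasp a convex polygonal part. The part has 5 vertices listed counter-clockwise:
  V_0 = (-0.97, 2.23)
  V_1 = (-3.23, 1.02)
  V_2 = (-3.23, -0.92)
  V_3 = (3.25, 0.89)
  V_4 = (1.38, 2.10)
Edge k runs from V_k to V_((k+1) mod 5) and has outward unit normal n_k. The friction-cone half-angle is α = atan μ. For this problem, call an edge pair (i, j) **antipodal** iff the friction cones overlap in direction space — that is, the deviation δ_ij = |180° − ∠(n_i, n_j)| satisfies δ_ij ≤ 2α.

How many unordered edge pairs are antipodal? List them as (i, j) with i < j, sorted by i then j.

count = 2; pairs: (0,2), (2,4)

α = atan 0.35 = 19.29°;  2α = 38.58°
n_0 = (-0.4720, +0.8816)
n_1 = (-1.0000, -0.0000)
n_2 = (+0.2690, -0.9631)
n_3 = (+0.5433, +0.8396)
n_4 = (+0.0552, +0.9985)
  (0,1): δ = 118.16°  ·
  (0,2): δ = 12.56°  ✓
  (0,3): δ = 118.93°  ·
  (0,4): δ = 148.67°  ·
  (1,2): δ = 74.39°  ·
  (1,3): δ = 57.09°  ·
  (1,4): δ = 86.83°  ·
  (2,3): δ = 48.51°  ·
  (2,4): δ = 18.77°  ✓
  (3,4): δ = 150.26°  ·
antipodal pairs: 2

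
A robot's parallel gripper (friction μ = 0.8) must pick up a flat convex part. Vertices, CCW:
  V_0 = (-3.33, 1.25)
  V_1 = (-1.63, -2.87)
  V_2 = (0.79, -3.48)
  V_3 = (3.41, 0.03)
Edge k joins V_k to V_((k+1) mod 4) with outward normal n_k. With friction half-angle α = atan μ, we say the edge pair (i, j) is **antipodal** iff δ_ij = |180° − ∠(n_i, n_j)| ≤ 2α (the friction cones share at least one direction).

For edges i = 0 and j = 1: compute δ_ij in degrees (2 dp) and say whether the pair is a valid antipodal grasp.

α = atan 0.8 = 38.66°;  2α = 77.32°
edge 0: e_0 = (+1.70, -4.12);  n_0 = (-0.9244, -0.3814)
edge 1: e_1 = (+2.42, -0.61);  n_1 = (-0.2444, -0.9697)
∠(n_0, n_1) = 53.43°
δ = |180° − 53.43°| = 126.57°
126.57° > 2α = 77.32°  →  invalid

δ = 126.57°, invalid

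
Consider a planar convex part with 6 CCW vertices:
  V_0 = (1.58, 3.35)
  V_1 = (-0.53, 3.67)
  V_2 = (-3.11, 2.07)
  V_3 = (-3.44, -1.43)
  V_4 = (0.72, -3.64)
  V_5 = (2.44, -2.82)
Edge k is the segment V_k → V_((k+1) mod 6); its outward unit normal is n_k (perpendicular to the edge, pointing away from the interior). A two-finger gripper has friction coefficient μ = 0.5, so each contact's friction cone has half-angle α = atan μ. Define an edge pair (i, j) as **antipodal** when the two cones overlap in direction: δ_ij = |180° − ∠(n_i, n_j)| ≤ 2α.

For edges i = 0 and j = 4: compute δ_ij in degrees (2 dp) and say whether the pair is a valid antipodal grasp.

α = atan 0.5 = 26.57°;  2α = 53.13°
edge 0: e_0 = (-2.11, +0.32);  n_0 = (+0.1499, +0.9887)
edge 4: e_4 = (+1.72, +0.82);  n_4 = (+0.4303, -0.9027)
∠(n_0, n_4) = 145.89°
δ = |180° − 145.89°| = 34.11°
34.11° ≤ 2α = 53.13°  →  valid

δ = 34.11°, valid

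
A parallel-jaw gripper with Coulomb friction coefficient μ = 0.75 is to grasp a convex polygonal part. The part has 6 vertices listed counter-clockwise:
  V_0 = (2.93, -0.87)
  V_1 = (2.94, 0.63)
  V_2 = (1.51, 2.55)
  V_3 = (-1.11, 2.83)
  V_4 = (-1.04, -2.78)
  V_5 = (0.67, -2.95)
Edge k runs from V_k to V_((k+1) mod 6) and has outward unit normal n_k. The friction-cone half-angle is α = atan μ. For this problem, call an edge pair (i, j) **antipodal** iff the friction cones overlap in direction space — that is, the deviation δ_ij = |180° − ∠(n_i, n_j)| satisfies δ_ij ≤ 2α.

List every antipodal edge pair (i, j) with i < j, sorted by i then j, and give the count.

count = 6; pairs: (0,3), (1,3), (1,4), (2,4), (2,5), (3,5)

α = atan 0.75 = 36.87°;  2α = 73.74°
n_0 = (+1.0000, -0.0067)
n_1 = (+0.8020, +0.5973)
n_2 = (+0.1063, +0.9943)
n_3 = (-0.9999, -0.0125)
n_4 = (-0.0989, -0.9951)
n_5 = (+0.6772, -0.7358)
  (0,1): δ = 142.94°  ·
  (0,2): δ = 95.72°  ·
  (0,3): δ = 1.10°  ✓
  (0,4): δ = 84.70°  ·
  (0,5): δ = 133.01°  ·
  (1,2): δ = 132.78°  ·
  (1,3): δ = 35.96°  ✓
  (1,4): δ = 47.64°  ✓
  (1,5): δ = 95.95°  ·
  (2,3): δ = 83.19°  ·
  (2,4): δ = 0.42°  ✓
  (2,5): δ = 48.73°  ✓
  (3,4): δ = 96.39°  ·
  (3,5): δ = 48.09°  ✓
  (4,5): δ = 131.70°  ·
antipodal pairs: 6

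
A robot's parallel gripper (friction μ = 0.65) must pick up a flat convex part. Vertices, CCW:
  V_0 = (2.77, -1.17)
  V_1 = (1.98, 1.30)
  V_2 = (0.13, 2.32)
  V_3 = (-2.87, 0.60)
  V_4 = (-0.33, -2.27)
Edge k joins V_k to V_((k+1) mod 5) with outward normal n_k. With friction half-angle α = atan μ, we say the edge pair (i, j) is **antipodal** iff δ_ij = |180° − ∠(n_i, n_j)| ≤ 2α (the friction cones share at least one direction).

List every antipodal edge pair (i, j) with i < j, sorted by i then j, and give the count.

count = 4; pairs: (0,3), (1,3), (1,4), (2,4)

α = atan 0.65 = 33.02°;  2α = 66.05°
n_0 = (+0.9525, +0.3046)
n_1 = (+0.4828, +0.8757)
n_2 = (-0.4974, +0.8675)
n_3 = (-0.7488, -0.6627)
n_4 = (+0.3344, -0.9424)
  (0,1): δ = 136.61°  ·
  (0,2): δ = 77.91°  ·
  (0,3): δ = 23.77°  ✓
  (0,4): δ = 91.80°  ·
  (1,2): δ = 121.30°  ·
  (1,3): δ = 19.62°  ✓
  (1,4): δ = 48.41°  ✓
  (2,3): δ = 78.32°  ·
  (2,4): δ = 10.29°  ✓
  (3,4): δ = 111.97°  ·
antipodal pairs: 4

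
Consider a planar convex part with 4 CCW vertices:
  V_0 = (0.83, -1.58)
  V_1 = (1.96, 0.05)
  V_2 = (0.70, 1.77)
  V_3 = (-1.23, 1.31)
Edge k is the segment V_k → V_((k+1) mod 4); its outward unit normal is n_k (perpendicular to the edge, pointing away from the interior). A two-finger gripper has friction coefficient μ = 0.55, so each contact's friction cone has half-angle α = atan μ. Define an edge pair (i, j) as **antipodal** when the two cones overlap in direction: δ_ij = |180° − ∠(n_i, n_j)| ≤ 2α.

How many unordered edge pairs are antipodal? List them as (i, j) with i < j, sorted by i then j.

count = 2; pairs: (0,2), (1,3)

α = atan 0.55 = 28.81°;  2α = 57.62°
n_0 = (+0.8218, -0.5697)
n_1 = (+0.8067, +0.5910)
n_2 = (-0.2318, +0.9728)
n_3 = (-0.8143, -0.5804)
  (0,1): δ = 109.04°  ·
  (0,2): δ = 41.86°  ✓
  (0,3): δ = 70.21°  ·
  (1,2): δ = 112.82°  ·
  (1,3): δ = 0.74°  ✓
  (2,3): δ = 67.92°  ·
antipodal pairs: 2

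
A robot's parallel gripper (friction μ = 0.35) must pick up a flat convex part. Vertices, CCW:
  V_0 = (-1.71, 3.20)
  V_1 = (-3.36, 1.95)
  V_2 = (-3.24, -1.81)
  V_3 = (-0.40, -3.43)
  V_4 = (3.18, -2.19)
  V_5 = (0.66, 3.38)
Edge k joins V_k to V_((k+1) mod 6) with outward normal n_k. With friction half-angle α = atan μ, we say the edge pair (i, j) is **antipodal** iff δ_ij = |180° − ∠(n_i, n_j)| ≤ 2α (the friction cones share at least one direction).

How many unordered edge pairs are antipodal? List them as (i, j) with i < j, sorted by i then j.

α = atan 0.35 = 19.29°;  2α = 38.58°
n_0 = (-0.6039, +0.7971)
n_1 = (-0.9995, -0.0319)
n_2 = (-0.4955, -0.8686)
n_3 = (+0.3273, -0.9449)
n_4 = (+0.9111, +0.4122)
n_5 = (-0.0757, +0.9971)
  (0,1): δ = 125.32°  ·
  (0,2): δ = 66.85°  ·
  (0,3): δ = 18.04°  ✓
  (0,4): δ = 77.20°  ·
  (0,5): δ = 147.20°  ·
  (1,2): δ = 121.53°  ·
  (1,3): δ = 72.72°  ·
  (1,4): δ = 22.52°  ✓
  (1,5): δ = 92.52°  ·
  (2,3): δ = 131.19°  ·
  (2,4): δ = 35.96°  ✓
  (2,5): δ = 34.04°  ✓
  (3,4): δ = 84.76°  ·
  (3,5): δ = 14.76°  ✓
  (4,5): δ = 110.00°  ·
antipodal pairs: 5

count = 5; pairs: (0,3), (1,4), (2,4), (2,5), (3,5)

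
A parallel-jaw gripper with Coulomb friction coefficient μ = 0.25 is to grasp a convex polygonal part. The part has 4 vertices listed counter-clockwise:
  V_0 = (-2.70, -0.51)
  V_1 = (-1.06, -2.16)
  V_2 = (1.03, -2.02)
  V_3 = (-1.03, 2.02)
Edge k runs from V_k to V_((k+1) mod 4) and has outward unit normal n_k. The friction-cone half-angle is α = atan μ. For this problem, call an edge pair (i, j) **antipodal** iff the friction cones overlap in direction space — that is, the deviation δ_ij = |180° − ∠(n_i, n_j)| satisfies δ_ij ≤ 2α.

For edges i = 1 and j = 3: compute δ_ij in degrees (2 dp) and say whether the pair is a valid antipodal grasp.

α = atan 0.25 = 14.04°;  2α = 28.07°
edge 1: e_1 = (+2.09, +0.14);  n_1 = (+0.0668, -0.9978)
edge 3: e_3 = (-1.67, -2.53);  n_3 = (-0.8346, +0.5509)
∠(n_1, n_3) = 127.26°
δ = |180° − 127.26°| = 52.74°
52.74° > 2α = 28.07°  →  invalid

δ = 52.74°, invalid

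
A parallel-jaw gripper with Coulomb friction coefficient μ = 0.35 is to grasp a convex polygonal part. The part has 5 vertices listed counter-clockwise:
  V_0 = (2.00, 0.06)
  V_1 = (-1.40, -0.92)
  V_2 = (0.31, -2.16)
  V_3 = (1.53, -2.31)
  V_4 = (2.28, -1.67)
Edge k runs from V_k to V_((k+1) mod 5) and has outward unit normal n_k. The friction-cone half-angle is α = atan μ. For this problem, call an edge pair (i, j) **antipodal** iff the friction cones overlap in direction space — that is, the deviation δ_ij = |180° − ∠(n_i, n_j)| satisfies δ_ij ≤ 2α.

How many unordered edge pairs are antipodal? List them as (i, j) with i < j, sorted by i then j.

α = atan 0.35 = 19.29°;  2α = 38.58°
n_0 = (-0.2770, +0.9609)
n_1 = (-0.5870, -0.8096)
n_2 = (-0.1220, -0.9925)
n_3 = (+0.6491, -0.7607)
n_4 = (+0.9872, +0.1598)
  (0,1): δ = 52.03°  ·
  (0,2): δ = 23.09°  ✓
  (0,3): δ = 24.40°  ✓
  (0,4): δ = 83.11°  ·
  (1,2): δ = 151.06°  ·
  (1,3): δ = 103.58°  ·
  (1,4): δ = 44.86°  ·
  (2,3): δ = 132.52°  ·
  (2,4): δ = 73.80°  ·
  (3,4): δ = 121.28°  ·
antipodal pairs: 2

count = 2; pairs: (0,2), (0,3)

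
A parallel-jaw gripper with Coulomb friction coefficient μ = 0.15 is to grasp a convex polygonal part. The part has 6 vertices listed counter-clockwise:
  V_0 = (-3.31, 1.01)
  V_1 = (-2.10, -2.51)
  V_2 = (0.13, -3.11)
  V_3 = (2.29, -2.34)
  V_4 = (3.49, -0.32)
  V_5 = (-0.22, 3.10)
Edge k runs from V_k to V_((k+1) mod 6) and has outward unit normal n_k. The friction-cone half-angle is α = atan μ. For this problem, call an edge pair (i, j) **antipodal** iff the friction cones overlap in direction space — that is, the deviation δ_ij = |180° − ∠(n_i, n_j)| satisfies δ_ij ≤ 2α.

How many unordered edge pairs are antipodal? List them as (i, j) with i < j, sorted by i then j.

count = 1; pairs: (2,5)

α = atan 0.15 = 8.53°;  2α = 17.06°
n_0 = (-0.9457, -0.3251)
n_1 = (-0.2598, -0.9657)
n_2 = (+0.3358, -0.9419)
n_3 = (+0.8597, -0.5107)
n_4 = (+0.6778, +0.7353)
n_5 = (-0.5603, +0.8283)
  (0,1): δ = 124.03°  ·
  (0,2): δ = 89.35°  ·
  (0,3): δ = 49.68°  ·
  (0,4): δ = 28.36°  ·
  (0,5): δ = 105.10°  ·
  (1,2): δ = 145.32°  ·
  (1,3): δ = 105.65°  ·
  (1,4): δ = 27.61°  ·
  (1,5): δ = 49.13°  ·
  (2,3): δ = 140.33°  ·
  (2,4): δ = 62.29°  ·
  (2,5): δ = 14.45°  ✓
  (3,4): δ = 101.96°  ·
  (3,5): δ = 25.21°  ·
  (4,5): δ = 103.26°  ·
antipodal pairs: 1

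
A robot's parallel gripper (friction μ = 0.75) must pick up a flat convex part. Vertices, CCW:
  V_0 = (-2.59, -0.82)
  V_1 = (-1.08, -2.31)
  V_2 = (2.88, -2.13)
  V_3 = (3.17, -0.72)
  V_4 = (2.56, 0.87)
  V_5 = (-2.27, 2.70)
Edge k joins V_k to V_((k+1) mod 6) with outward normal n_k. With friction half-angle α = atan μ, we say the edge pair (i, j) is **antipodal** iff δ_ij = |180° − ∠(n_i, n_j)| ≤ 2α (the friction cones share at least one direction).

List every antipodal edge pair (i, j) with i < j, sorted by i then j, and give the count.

α = atan 0.75 = 36.87°;  2α = 73.74°
n_0 = (-0.7024, -0.7118)
n_1 = (+0.0454, -0.9990)
n_2 = (+0.9795, -0.2015)
n_3 = (+0.9336, +0.3582)
n_4 = (+0.3543, +0.9351)
n_5 = (-0.9959, +0.0905)
  (0,1): δ = 132.78°  ·
  (0,2): δ = 57.00°  ✓
  (0,3): δ = 24.39°  ✓
  (0,4): δ = 23.87°  ✓
  (0,5): δ = 129.42°  ·
  (1,2): δ = 104.22°  ·
  (1,3): δ = 71.61°  ✓
  (1,4): δ = 23.35°  ✓
  (1,5): δ = 82.20°  ·
  (2,3): δ = 147.39°  ·
  (2,4): δ = 99.13°  ·
  (2,5): δ = 6.43°  ✓
  (3,4): δ = 131.74°  ·
  (3,5): δ = 26.18°  ✓
  (4,5): δ = 74.44°  ·
antipodal pairs: 7

count = 7; pairs: (0,2), (0,3), (0,4), (1,3), (1,4), (2,5), (3,5)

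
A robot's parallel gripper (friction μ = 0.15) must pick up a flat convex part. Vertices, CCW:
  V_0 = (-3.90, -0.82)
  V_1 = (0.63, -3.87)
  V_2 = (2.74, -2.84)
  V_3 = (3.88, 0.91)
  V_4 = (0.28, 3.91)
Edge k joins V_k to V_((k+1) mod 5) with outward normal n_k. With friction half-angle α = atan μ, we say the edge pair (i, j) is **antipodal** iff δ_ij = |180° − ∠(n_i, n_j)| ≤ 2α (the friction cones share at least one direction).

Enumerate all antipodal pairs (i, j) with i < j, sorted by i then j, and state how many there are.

count = 1; pairs: (0,3)

α = atan 0.15 = 8.53°;  2α = 17.06°
n_0 = (-0.5585, -0.8295)
n_1 = (+0.4387, -0.8986)
n_2 = (+0.9568, -0.2909)
n_3 = (+0.6402, +0.7682)
n_4 = (-0.7493, +0.6622)
  (0,1): δ = 120.03°  ·
  (0,2): δ = 72.96°  ·
  (0,3): δ = 5.85°  ✓
  (0,4): δ = 82.48°  ·
  (1,2): δ = 132.93°  ·
  (1,3): δ = 65.82°  ·
  (1,4): δ = 22.51°  ·
  (2,3): δ = 112.90°  ·
  (2,4): δ = 24.56°  ·
  (3,4): δ = 91.66°  ·
antipodal pairs: 1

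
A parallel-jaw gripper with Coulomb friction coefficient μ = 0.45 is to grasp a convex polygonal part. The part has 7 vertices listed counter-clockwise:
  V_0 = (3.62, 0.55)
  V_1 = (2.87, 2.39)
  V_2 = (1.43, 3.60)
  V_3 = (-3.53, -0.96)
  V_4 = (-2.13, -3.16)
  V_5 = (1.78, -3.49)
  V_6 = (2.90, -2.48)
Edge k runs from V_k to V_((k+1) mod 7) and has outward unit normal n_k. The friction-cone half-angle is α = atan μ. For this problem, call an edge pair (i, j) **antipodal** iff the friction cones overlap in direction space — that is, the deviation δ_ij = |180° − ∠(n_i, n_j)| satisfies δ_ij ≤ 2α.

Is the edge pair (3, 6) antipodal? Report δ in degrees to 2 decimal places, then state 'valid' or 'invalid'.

δ = 45.84°, valid

α = atan 0.45 = 24.23°;  2α = 48.46°
edge 3: e_3 = (+1.40, -2.20);  n_3 = (-0.8437, -0.5369)
edge 6: e_6 = (+0.72, +3.03);  n_6 = (+0.9729, -0.2312)
∠(n_3, n_6) = 134.16°
δ = |180° − 134.16°| = 45.84°
45.84° ≤ 2α = 48.46°  →  valid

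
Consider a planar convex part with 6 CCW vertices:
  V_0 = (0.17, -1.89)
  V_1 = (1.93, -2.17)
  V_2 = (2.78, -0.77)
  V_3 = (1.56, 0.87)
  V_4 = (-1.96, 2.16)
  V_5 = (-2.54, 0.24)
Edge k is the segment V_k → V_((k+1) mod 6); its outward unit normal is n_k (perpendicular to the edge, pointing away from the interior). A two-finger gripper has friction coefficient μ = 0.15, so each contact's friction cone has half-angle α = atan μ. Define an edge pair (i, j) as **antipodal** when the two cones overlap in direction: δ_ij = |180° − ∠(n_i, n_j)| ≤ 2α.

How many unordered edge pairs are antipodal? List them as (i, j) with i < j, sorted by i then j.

α = atan 0.15 = 8.53°;  2α = 17.06°
n_0 = (-0.1571, -0.9876)
n_1 = (+0.8548, -0.5190)
n_2 = (+0.8023, +0.5969)
n_3 = (+0.3441, +0.9389)
n_4 = (-0.9573, +0.2892)
n_5 = (-0.6179, -0.7862)
  (0,1): δ = 112.22°  ·
  (0,2): δ = 44.31°  ·
  (0,3): δ = 11.09°  ✓
  (0,4): δ = 82.23°  ·
  (0,5): δ = 150.87°  ·
  (1,2): δ = 112.09°  ·
  (1,3): δ = 78.86°  ·
  (1,4): δ = 14.46°  ✓
  (1,5): δ = 83.10°  ·
  (2,3): δ = 146.77°  ·
  (2,4): δ = 53.45°  ·
  (2,5): δ = 15.19°  ✓
  (3,4): δ = 86.68°  ·
  (3,5): δ = 18.04°  ·
  (4,5): δ = 111.36°  ·
antipodal pairs: 3

count = 3; pairs: (0,3), (1,4), (2,5)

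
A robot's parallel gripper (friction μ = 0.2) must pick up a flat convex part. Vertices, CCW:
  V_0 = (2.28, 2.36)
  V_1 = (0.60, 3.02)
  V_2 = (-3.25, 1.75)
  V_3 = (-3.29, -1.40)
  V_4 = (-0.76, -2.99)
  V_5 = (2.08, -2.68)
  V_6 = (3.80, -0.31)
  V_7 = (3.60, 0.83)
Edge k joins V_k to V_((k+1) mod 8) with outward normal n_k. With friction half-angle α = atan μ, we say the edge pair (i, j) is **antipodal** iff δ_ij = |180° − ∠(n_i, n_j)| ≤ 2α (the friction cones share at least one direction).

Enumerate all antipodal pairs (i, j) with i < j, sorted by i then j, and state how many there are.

count = 4; pairs: (0,3), (1,4), (2,6), (3,7)

α = atan 0.2 = 11.31°;  2α = 22.62°
n_0 = (+0.3657, +0.9308)
n_1 = (-0.3133, +0.9497)
n_2 = (-0.9999, +0.0127)
n_3 = (-0.5321, -0.8467)
n_4 = (+0.1085, -0.9941)
n_5 = (+0.8093, -0.5874)
n_6 = (+0.9850, +0.1728)
n_7 = (+0.7572, +0.6532)
  (0,1): δ = 140.30°  ·
  (0,2): δ = 69.28°  ·
  (0,3): δ = 10.70°  ✓
  (0,4): δ = 27.68°  ·
  (0,5): δ = 75.48°  ·
  (0,6): δ = 121.40°  ·
  (0,7): δ = 152.23°  ·
  (1,2): δ = 108.98°  ·
  (1,3): δ = 50.40°  ·
  (1,4): δ = 12.03°  ✓
  (1,5): δ = 35.77°  ·
  (1,6): δ = 81.69°  ·
  (1,7): δ = 112.53°  ·
  (2,3): δ = 121.42°  ·
  (2,4): δ = 83.04°  ·
  (2,5): δ = 35.24°  ·
  (2,6): δ = 10.68°  ✓
  (2,7): δ = 41.51°  ·
  (3,4): δ = 141.62°  ·
  (3,5): δ = 93.82°  ·
  (3,6): δ = 47.90°  ·
  (3,7): δ = 17.07°  ✓
  (4,5): δ = 132.20°  ·
  (4,6): δ = 86.28°  ·
  (4,7): δ = 55.44°  ·
  (5,6): δ = 134.08°  ·
  (5,7): δ = 103.24°  ·
  (6,7): δ = 149.16°  ·
antipodal pairs: 4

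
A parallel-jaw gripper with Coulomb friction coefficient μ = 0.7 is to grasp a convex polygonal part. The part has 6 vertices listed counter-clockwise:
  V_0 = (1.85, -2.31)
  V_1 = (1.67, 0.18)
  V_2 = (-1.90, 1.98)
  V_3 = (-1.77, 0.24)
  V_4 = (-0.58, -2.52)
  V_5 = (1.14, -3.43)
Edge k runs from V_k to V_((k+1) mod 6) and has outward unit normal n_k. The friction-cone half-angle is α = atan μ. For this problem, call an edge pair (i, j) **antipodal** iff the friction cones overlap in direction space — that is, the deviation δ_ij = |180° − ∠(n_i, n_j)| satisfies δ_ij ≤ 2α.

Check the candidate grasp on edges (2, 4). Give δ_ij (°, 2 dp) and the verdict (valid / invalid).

δ = 122.15°, invalid

α = atan 0.7 = 34.99°;  2α = 69.98°
edge 2: e_2 = (+0.13, -1.74);  n_2 = (-0.9972, -0.0745)
edge 4: e_4 = (+1.72, -0.91);  n_4 = (-0.4677, -0.8839)
∠(n_2, n_4) = 57.85°
δ = |180° − 57.85°| = 122.15°
122.15° > 2α = 69.98°  →  invalid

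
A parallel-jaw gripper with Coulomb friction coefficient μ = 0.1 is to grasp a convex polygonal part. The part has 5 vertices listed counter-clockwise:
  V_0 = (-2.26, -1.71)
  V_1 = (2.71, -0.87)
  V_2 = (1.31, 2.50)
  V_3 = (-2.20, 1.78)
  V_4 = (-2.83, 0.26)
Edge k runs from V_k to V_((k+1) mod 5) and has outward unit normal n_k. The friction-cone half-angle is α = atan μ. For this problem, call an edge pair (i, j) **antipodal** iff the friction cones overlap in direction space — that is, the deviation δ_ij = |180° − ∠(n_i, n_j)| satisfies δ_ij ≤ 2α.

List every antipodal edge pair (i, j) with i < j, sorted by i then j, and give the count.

α = atan 0.1 = 5.71°;  2α = 11.42°
n_0 = (+0.1667, -0.9860)
n_1 = (+0.9235, +0.3836)
n_2 = (-0.2009, +0.9796)
n_3 = (-0.9238, +0.3829)
n_4 = (-0.9606, -0.2779)
  (0,1): δ = 77.03°  ·
  (0,2): δ = 2.00°  ✓
  (0,3): δ = 57.89°  ·
  (0,4): δ = 96.54°  ·
  (1,2): δ = 100.97°  ·
  (1,3): δ = 45.07°  ·
  (1,4): δ = 6.42°  ✓
  (2,3): δ = 124.10°  ·
  (2,4): δ = 85.45°  ·
  (3,4): δ = 141.35°  ·
antipodal pairs: 2

count = 2; pairs: (0,2), (1,4)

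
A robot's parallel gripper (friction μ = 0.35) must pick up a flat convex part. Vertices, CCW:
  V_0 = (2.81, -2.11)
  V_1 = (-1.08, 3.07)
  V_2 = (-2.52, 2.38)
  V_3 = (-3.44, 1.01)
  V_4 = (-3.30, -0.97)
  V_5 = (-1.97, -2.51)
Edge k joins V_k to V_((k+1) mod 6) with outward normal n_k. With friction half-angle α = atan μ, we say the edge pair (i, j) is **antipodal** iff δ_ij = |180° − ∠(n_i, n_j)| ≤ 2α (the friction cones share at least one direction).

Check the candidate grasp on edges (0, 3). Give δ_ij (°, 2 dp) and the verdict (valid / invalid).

α = atan 0.35 = 19.29°;  2α = 38.58°
edge 0: e_0 = (-3.89, +5.18);  n_0 = (+0.7996, +0.6005)
edge 3: e_3 = (+0.14, -1.98);  n_3 = (-0.9975, -0.0705)
∠(n_0, n_3) = 147.14°
δ = |180° − 147.14°| = 32.86°
32.86° ≤ 2α = 38.58°  →  valid

δ = 32.86°, valid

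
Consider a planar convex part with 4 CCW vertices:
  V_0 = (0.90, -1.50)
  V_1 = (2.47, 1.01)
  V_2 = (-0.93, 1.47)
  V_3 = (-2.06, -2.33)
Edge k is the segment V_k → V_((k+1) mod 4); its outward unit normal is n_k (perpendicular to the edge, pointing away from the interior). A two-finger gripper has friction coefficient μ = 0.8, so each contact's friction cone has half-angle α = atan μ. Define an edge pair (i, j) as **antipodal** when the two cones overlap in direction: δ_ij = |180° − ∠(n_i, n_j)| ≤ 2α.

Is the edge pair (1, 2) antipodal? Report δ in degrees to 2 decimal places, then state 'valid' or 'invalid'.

δ = 98.86°, invalid

α = atan 0.8 = 38.66°;  2α = 77.32°
edge 1: e_1 = (-3.40, +0.46);  n_1 = (+0.1341, +0.9910)
edge 2: e_2 = (-1.13, -3.80);  n_2 = (-0.9585, +0.2850)
∠(n_1, n_2) = 81.14°
δ = |180° − 81.14°| = 98.86°
98.86° > 2α = 77.32°  →  invalid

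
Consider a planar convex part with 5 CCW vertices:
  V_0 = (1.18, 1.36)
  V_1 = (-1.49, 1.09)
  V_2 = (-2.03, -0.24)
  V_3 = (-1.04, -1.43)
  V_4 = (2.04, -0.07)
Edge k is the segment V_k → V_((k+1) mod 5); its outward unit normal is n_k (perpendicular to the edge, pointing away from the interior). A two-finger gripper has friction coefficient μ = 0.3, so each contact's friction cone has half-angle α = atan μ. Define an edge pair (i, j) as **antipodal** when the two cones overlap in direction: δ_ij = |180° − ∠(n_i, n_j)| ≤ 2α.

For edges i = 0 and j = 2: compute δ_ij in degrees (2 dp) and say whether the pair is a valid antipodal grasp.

α = atan 0.3 = 16.70°;  2α = 33.40°
edge 0: e_0 = (-2.67, -0.27);  n_0 = (-0.1006, +0.9949)
edge 2: e_2 = (+0.99, -1.19);  n_2 = (-0.7688, -0.6395)
∠(n_0, n_2) = 123.98°
δ = |180° − 123.98°| = 56.02°
56.02° > 2α = 33.40°  →  invalid

δ = 56.02°, invalid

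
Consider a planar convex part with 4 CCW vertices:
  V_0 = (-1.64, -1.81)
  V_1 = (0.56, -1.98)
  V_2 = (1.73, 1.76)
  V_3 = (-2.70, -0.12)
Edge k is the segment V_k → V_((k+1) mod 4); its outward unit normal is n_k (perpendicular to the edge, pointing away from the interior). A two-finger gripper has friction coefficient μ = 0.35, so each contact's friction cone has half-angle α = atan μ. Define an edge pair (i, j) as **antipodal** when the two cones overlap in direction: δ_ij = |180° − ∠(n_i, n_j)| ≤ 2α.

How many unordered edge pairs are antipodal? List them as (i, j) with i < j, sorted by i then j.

α = atan 0.35 = 19.29°;  2α = 38.58°
n_0 = (-0.0770, -0.9970)
n_1 = (+0.9544, -0.2986)
n_2 = (-0.3907, +0.9205)
n_3 = (-0.8472, -0.5314)
  (0,1): δ = 102.95°  ·
  (0,2): δ = 27.41°  ✓
  (0,3): δ = 126.52°  ·
  (1,2): δ = 49.63°  ·
  (1,3): δ = 49.47°  ·
  (2,3): δ = 80.90°  ·
antipodal pairs: 1

count = 1; pairs: (0,2)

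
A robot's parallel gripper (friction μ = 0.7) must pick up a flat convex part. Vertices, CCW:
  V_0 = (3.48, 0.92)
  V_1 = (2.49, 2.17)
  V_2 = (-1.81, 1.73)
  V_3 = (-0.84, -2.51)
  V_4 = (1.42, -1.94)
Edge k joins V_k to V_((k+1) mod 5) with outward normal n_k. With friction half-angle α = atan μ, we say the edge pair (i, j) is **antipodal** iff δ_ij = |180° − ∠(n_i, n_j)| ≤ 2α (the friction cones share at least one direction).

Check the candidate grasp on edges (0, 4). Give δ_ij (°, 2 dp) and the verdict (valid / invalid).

δ = 105.86°, invalid

α = atan 0.7 = 34.99°;  2α = 69.98°
edge 0: e_0 = (-0.99, +1.25);  n_0 = (+0.7839, +0.6209)
edge 4: e_4 = (+2.06, +2.86);  n_4 = (+0.8114, -0.5845)
∠(n_0, n_4) = 74.14°
δ = |180° − 74.14°| = 105.86°
105.86° > 2α = 69.98°  →  invalid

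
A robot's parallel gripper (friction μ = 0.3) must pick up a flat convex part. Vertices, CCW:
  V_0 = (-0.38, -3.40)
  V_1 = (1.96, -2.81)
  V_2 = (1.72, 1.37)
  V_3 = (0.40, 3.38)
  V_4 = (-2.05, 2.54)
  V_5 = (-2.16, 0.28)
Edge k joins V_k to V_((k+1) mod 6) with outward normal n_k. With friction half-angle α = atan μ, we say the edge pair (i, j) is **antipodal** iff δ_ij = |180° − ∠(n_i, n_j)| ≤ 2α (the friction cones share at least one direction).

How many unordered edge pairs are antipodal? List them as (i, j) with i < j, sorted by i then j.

α = atan 0.3 = 16.70°;  2α = 33.40°
n_0 = (+0.2445, -0.9697)
n_1 = (+0.9984, +0.0573)
n_2 = (+0.8359, +0.5489)
n_3 = (-0.3243, +0.9459)
n_4 = (-0.9988, +0.0486)
n_5 = (-0.9002, -0.4354)
  (0,1): δ = 100.87°  ·
  (0,2): δ = 70.86°  ·
  (0,3): δ = 4.77°  ✓
  (0,4): δ = 73.06°  ·
  (0,5): δ = 101.66°  ·
  (1,2): δ = 149.99°  ·
  (1,3): δ = 74.36°  ·
  (1,4): δ = 6.07°  ✓
  (1,5): δ = 22.53°  ✓
  (2,3): δ = 104.37°  ·
  (2,4): δ = 36.08°  ·
  (2,5): δ = 7.48°  ✓
  (3,4): δ = 111.71°  ·
  (3,5): δ = 83.11°  ·
  (4,5): δ = 151.40°  ·
antipodal pairs: 4

count = 4; pairs: (0,3), (1,4), (1,5), (2,5)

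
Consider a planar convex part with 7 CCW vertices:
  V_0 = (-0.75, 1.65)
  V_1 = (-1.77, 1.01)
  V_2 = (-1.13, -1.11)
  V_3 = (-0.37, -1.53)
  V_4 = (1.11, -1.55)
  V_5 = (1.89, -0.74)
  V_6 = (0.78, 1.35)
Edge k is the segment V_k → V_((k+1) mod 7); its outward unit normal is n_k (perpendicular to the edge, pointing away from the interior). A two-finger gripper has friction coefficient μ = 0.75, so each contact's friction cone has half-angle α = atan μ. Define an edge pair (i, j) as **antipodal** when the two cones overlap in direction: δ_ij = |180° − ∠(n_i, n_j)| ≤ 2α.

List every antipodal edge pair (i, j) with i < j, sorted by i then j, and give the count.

count = 11; pairs: (0,2), (0,3), (0,4), (1,4), (1,5), (1,6), (2,5), (2,6), (3,5), (3,6), (4,6)

α = atan 0.75 = 36.87°;  2α = 73.74°
n_0 = (-0.5315, +0.8471)
n_1 = (-0.9573, -0.2890)
n_2 = (-0.4837, -0.8752)
n_3 = (-0.0135, -0.9999)
n_4 = (+0.7203, -0.6936)
n_5 = (+0.8832, +0.4691)
n_6 = (+0.1924, +0.9813)
  (0,1): δ = 105.31°  ·
  (0,2): δ = 61.03°  ✓
  (0,3): δ = 32.88°  ✓
  (0,4): δ = 13.97°  ✓
  (0,5): δ = 85.87°  ·
  (0,6): δ = 136.80°  ·
  (1,2): δ = 135.72°  ·
  (1,3): δ = 107.57°  ·
  (1,4): δ = 60.72°  ✓
  (1,5): δ = 11.17°  ✓
  (1,6): δ = 62.11°  ✓
  (2,3): δ = 151.85°  ·
  (2,4): δ = 104.99°  ·
  (2,5): δ = 33.10°  ✓
  (2,6): δ = 17.83°  ✓
  (3,4): δ = 133.14°  ·
  (3,5): δ = 61.25°  ✓
  (3,6): δ = 10.32°  ✓
  (4,5): δ = 108.11°  ·
  (4,6): δ = 57.17°  ✓
  (5,6): δ = 129.07°  ·
antipodal pairs: 11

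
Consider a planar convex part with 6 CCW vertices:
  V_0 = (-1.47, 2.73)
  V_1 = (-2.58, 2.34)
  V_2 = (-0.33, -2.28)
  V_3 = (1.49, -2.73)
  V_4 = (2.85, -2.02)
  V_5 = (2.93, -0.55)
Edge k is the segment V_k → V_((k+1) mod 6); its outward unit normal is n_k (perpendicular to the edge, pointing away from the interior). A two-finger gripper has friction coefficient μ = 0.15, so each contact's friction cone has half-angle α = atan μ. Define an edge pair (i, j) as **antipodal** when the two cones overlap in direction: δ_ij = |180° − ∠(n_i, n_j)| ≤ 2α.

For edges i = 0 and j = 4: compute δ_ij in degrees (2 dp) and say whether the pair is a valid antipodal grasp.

δ = 67.53°, invalid

α = atan 0.15 = 8.53°;  2α = 17.06°
edge 0: e_0 = (-1.11, -0.39);  n_0 = (-0.3315, +0.9435)
edge 4: e_4 = (+0.08, +1.47);  n_4 = (+0.9985, -0.0543)
∠(n_0, n_4) = 112.47°
δ = |180° − 112.47°| = 67.53°
67.53° > 2α = 17.06°  →  invalid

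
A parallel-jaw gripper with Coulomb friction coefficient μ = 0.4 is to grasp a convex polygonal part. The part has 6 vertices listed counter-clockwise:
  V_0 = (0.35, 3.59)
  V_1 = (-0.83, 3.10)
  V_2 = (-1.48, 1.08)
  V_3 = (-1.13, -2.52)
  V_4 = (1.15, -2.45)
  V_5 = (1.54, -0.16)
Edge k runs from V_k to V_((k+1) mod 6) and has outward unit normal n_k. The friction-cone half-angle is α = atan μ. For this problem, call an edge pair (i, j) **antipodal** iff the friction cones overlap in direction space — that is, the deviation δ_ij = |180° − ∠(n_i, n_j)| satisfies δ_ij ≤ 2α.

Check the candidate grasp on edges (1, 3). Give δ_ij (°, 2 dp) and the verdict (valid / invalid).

α = atan 0.4 = 21.80°;  2α = 43.60°
edge 1: e_1 = (-0.65, -2.02);  n_1 = (-0.9519, +0.3063)
edge 3: e_3 = (+2.28, +0.07);  n_3 = (+0.0307, -0.9995)
∠(n_1, n_3) = 109.60°
δ = |180° − 109.60°| = 70.40°
70.40° > 2α = 43.60°  →  invalid

δ = 70.40°, invalid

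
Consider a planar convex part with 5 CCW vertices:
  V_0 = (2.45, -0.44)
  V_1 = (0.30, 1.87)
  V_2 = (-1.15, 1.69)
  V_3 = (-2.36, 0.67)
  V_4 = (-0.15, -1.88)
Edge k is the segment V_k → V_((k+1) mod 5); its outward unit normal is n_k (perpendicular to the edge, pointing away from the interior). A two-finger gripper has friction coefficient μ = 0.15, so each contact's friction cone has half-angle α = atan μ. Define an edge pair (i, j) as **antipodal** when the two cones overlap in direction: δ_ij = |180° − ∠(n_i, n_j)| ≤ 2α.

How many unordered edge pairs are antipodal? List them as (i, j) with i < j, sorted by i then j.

α = atan 0.15 = 8.53°;  2α = 17.06°
n_0 = (+0.7320, +0.6813)
n_1 = (-0.1232, +0.9924)
n_2 = (-0.6445, +0.7646)
n_3 = (-0.7557, -0.6549)
n_4 = (+0.4845, -0.8748)
  (0,1): δ = 125.87°  ·
  (0,2): δ = 92.82°  ·
  (0,3): δ = 2.03°  ✓
  (0,4): δ = 76.03°  ·
  (1,2): δ = 146.95°  ·
  (1,3): δ = 56.16°  ·
  (1,4): δ = 21.90°  ·
  (2,3): δ = 89.22°  ·
  (2,4): δ = 11.15°  ✓
  (3,4): δ = 101.93°  ·
antipodal pairs: 2

count = 2; pairs: (0,3), (2,4)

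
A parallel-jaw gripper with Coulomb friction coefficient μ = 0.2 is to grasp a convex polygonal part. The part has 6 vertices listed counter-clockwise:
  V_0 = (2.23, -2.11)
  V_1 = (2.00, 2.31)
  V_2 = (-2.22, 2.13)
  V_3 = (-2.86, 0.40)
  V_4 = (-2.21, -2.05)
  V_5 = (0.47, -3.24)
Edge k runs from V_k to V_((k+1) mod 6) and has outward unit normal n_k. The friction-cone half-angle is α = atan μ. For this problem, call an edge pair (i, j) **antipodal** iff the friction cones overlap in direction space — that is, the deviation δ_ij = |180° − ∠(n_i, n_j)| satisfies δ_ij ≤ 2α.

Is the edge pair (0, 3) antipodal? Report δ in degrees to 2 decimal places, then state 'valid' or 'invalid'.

α = atan 0.2 = 11.31°;  2α = 22.62°
edge 0: e_0 = (-0.23, +4.42);  n_0 = (+0.9986, +0.0520)
edge 3: e_3 = (+0.65, -2.45);  n_3 = (-0.9666, -0.2564)
∠(n_0, n_3) = 168.12°
δ = |180° − 168.12°| = 11.88°
11.88° ≤ 2α = 22.62°  →  valid

δ = 11.88°, valid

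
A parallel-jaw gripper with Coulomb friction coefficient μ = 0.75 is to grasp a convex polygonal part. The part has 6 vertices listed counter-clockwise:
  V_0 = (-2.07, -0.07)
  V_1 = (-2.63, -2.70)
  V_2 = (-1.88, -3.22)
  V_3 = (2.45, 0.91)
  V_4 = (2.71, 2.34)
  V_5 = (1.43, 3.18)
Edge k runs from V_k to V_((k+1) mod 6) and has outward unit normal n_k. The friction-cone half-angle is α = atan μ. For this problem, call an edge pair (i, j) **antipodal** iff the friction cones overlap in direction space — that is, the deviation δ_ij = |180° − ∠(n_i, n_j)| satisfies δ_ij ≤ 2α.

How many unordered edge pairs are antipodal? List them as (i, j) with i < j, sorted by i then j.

α = atan 0.75 = 36.87°;  2α = 73.74°
n_0 = (-0.9781, +0.2083)
n_1 = (-0.5698, -0.8218)
n_2 = (+0.6902, -0.7236)
n_3 = (+0.9839, -0.1789)
n_4 = (+0.5487, +0.8360)
n_5 = (-0.6805, +0.7328)
  (0,1): δ = 112.71°  ·
  (0,2): δ = 34.33°  ✓
  (0,3): δ = 1.72°  ✓
  (0,4): δ = 68.75°  ✓
  (0,5): δ = 144.90°  ·
  (1,2): δ = 101.62°  ·
  (1,3): δ = 65.57°  ✓
  (1,4): δ = 1.46°  ✓
  (1,5): δ = 77.61°  ·
  (2,3): δ = 143.95°  ·
  (2,4): δ = 76.92°  ·
  (2,5): δ = 0.77°  ✓
  (3,4): δ = 112.97°  ·
  (3,5): δ = 36.82°  ✓
  (4,5): δ = 103.85°  ·
antipodal pairs: 7

count = 7; pairs: (0,2), (0,3), (0,4), (1,3), (1,4), (2,5), (3,5)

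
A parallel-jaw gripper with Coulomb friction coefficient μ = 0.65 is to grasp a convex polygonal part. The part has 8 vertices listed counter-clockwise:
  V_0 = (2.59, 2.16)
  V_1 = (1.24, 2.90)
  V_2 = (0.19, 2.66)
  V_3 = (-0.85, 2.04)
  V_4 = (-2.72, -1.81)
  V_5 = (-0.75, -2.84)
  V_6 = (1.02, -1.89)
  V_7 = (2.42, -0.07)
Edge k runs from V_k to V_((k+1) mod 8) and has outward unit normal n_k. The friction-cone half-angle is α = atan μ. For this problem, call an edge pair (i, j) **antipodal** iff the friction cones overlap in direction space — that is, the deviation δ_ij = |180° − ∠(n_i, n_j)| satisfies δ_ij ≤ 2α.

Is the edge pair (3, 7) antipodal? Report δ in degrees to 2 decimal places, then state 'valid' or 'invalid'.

α = atan 0.65 = 33.02°;  2α = 66.05°
edge 3: e_3 = (-1.87, -3.85);  n_3 = (-0.8995, +0.4369)
edge 7: e_7 = (+0.17, +2.23);  n_7 = (+0.9971, -0.0760)
∠(n_3, n_7) = 158.45°
δ = |180° − 158.45°| = 21.55°
21.55° ≤ 2α = 66.05°  →  valid

δ = 21.55°, valid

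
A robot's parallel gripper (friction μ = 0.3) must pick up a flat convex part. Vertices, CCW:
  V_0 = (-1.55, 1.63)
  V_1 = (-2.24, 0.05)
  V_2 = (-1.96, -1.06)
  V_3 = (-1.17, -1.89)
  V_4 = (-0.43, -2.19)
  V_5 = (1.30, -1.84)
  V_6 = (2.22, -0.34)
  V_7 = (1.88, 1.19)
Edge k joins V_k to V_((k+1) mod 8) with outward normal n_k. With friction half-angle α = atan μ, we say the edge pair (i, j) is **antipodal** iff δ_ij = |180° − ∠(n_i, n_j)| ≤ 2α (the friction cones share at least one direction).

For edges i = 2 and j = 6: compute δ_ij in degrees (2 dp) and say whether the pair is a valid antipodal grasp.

δ = 31.06°, valid

α = atan 0.3 = 16.70°;  2α = 33.40°
edge 2: e_2 = (+0.79, -0.83);  n_2 = (-0.7243, -0.6894)
edge 6: e_6 = (-0.34, +1.53);  n_6 = (+0.9762, +0.2169)
∠(n_2, n_6) = 148.94°
δ = |180° − 148.94°| = 31.06°
31.06° ≤ 2α = 33.40°  →  valid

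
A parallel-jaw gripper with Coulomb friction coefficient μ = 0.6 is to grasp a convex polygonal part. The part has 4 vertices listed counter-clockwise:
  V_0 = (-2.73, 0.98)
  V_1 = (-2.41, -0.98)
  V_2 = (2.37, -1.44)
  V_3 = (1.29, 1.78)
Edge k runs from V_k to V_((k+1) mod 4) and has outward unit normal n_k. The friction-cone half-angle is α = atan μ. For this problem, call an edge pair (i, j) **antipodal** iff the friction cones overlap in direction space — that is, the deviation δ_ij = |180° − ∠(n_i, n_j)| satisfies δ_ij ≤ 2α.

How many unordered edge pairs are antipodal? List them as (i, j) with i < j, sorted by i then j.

count = 2; pairs: (0,2), (1,3)

α = atan 0.6 = 30.96°;  2α = 61.93°
n_0 = (-0.9869, -0.1611)
n_1 = (-0.0958, -0.9954)
n_2 = (+0.9481, +0.3180)
n_3 = (-0.1952, +0.9808)
  (0,1): δ = 104.77°  ·
  (0,2): δ = 9.27°  ✓
  (0,3): δ = 91.98°  ·
  (1,2): δ = 65.96°  ·
  (1,3): δ = 16.75°  ✓
  (2,3): δ = 97.29°  ·
antipodal pairs: 2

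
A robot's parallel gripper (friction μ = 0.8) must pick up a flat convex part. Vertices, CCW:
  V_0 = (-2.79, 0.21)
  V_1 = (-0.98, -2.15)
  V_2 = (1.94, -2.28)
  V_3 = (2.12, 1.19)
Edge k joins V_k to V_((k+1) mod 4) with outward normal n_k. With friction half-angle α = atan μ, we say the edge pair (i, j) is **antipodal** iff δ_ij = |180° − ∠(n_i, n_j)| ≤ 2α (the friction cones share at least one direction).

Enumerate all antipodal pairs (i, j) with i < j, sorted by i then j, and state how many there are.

count = 4; pairs: (0,2), (0,3), (1,3), (2,3)

α = atan 0.8 = 38.66°;  2α = 77.32°
n_0 = (-0.7935, -0.6086)
n_1 = (-0.0445, -0.9990)
n_2 = (+0.9987, -0.0518)
n_3 = (-0.1957, +0.9807)
  (0,1): δ = 130.04°  ·
  (0,2): δ = 40.46°  ✓
  (0,3): δ = 63.80°  ✓
  (1,2): δ = 90.42°  ·
  (1,3): δ = 13.84°  ✓
  (2,3): δ = 75.74°  ✓
antipodal pairs: 4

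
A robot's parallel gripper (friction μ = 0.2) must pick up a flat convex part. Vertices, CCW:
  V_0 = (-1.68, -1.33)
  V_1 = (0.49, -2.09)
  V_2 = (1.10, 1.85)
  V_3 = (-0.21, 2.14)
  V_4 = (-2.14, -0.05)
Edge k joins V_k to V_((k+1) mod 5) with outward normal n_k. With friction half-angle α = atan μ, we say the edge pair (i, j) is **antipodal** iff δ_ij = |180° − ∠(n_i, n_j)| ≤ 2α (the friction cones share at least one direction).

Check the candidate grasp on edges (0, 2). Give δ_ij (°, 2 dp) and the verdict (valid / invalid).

α = atan 0.2 = 11.31°;  2α = 22.62°
edge 0: e_0 = (+2.17, -0.76);  n_0 = (-0.3305, -0.9438)
edge 2: e_2 = (-1.31, +0.29);  n_2 = (+0.2161, +0.9764)
∠(n_0, n_2) = 173.18°
δ = |180° − 173.18°| = 6.82°
6.82° ≤ 2α = 22.62°  →  valid

δ = 6.82°, valid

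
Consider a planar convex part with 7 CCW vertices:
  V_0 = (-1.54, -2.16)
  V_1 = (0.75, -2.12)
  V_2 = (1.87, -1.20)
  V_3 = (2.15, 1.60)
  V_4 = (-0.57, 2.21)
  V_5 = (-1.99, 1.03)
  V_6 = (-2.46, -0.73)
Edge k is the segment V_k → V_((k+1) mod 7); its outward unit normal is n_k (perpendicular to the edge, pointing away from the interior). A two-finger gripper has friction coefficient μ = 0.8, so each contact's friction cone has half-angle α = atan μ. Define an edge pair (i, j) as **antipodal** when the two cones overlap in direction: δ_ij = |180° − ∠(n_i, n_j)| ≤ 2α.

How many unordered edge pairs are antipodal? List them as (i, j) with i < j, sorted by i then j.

count = 10; pairs: (0,3), (0,4), (0,5), (1,3), (1,4), (1,5), (2,4), (2,5), (2,6), (3,6)

α = atan 0.8 = 38.66°;  2α = 77.32°
n_0 = (+0.0175, -0.9998)
n_1 = (+0.6347, -0.7727)
n_2 = (+0.9950, -0.0995)
n_3 = (+0.2188, +0.9758)
n_4 = (-0.6391, +0.7691)
n_5 = (-0.9661, +0.2580)
n_6 = (-0.8410, -0.5411)
  (0,1): δ = 141.60°  ·
  (0,2): δ = 96.71°  ·
  (0,3): δ = 13.64°  ✓
  (0,4): δ = 38.73°  ✓
  (0,5): δ = 74.05°  ✓
  (0,6): δ = 121.75°  ·
  (1,2): δ = 135.11°  ·
  (1,3): δ = 52.04°  ✓
  (1,4): δ = 0.33°  ✓
  (1,5): δ = 35.65°  ✓
  (1,6): δ = 83.35°  ·
  (2,3): δ = 96.93°  ·
  (2,4): δ = 44.56°  ✓
  (2,5): δ = 9.24°  ✓
  (2,6): δ = 38.47°  ✓
  (3,4): δ = 127.63°  ·
  (3,5): δ = 92.31°  ·
  (3,6): δ = 44.60°  ✓
  (4,5): δ = 144.68°  ·
  (4,6): δ = 96.97°  ·
  (5,6): δ = 132.29°  ·
antipodal pairs: 10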